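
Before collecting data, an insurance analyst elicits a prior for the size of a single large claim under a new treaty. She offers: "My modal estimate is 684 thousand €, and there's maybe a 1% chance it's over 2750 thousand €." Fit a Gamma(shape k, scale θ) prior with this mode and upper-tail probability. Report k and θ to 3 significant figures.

Gamma(k,θ) with k>1 has mode (k−1)θ, so θ = 684/(k−1).
Need P(X < 2750) = 0.99 with θ tied to k this way. Start at k = 2, θ = 684: P(X<2750) ≈ 0.910.
Too low — raise k to concentrate. Iterating converges to k ≈ 3.16.
Then θ = 684/(3.16−1) ≈ 317.

k ≈ 3.16, θ ≈ 317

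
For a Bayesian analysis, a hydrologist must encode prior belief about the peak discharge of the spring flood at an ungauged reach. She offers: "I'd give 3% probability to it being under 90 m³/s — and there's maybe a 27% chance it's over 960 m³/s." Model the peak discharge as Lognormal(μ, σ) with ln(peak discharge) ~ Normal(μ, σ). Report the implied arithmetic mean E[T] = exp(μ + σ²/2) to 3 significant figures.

E[T] ≈ 842 m³/s

If T ~ Lognormal(μ,σ) then ln T ~ Normal(μ,σ), so the p-quantile of ln T is μ + z_p·σ.
ln(90) = 4.5 and ln(960) = 6.867; z_{0.03} = -1.881, z_{0.73} = 0.6128.
σ = (6.867 − 4.5)/(0.6128 − (-1.881)) = 0.949.
μ = 4.5 − (-1.881)·0.949 = 6.285.
E[T] = exp(μ + σ²/2) = exp(6.285 + 0.4506) = 842 m³/s.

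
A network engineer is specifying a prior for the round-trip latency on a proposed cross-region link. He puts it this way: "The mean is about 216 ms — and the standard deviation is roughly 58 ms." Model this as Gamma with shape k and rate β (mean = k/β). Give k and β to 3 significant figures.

For Gamma(k, rate β): mean = k/β, variance = k/β², so CV = 1/√k.
CV = SD/mean = 58/216 = 0.2685, hence k = 1/CV² = 13.9.
Then β = k/mean = 13.9/216 = 0.0642.

k ≈ 13.9, β ≈ 0.0642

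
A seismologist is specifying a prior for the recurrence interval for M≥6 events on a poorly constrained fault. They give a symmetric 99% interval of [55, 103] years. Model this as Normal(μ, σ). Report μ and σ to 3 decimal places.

μ = 79.000, σ = 9.317

A symmetric 99% interval runs μ ± z·σ with z = 2.576.
Half-width = 24, so σ = 24/2.576 = 9.317.
μ is the interval midpoint, 79.000.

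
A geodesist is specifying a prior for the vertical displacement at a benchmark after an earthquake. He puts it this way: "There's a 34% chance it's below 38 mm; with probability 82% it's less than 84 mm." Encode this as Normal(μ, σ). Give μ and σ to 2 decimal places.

The p-quantile of Normal(μ,σ) is μ + z_p·σ, with z_{0.34} = -0.4125 and z_{0.82} = 0.9154.
Eliminate σ: μ = (z₂·x₁ − z₁·x₂)/(z₂ − z₁) = (0.9154·38 − (-0.4125)·84)/1.328 = 52.29.
Then σ = (x₂ − x₁)/(z₂ − z₁) = (84 − 38)/1.328 = 34.64.

μ = 52.29, σ = 34.64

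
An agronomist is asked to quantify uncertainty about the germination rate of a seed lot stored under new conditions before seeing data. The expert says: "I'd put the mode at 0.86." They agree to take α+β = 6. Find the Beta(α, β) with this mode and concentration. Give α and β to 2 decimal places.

α = 4.44, β = 1.56

For α,β > 1 the Beta mode is (α−1)/(α+β−2). With α+β = 6, the mode is (α−1)/4.
Set (α−1)/4 = 0.86 → α = 1 + 0.86·4 = 4.44.
β = 6 − α = 1.56.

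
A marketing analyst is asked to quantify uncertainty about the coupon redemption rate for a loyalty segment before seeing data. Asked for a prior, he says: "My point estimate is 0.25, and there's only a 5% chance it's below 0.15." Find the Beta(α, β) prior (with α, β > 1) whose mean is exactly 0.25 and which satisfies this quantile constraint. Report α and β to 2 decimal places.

With mean 0.25 fixed, write α = 0.25s, β = 0.75s where s = α+β.
Need P(θ < 0.15) = 0.05 under Beta(0.25s, 0.75s). Normal approximation: (q−m)/√(m(1−m)/s) ≈ z_{0.05} = -1.64, so s ≈ 0.25·0.75·(-1.64)²/(0.15−0.25)² = 50.7.
At s = 50.7: P(θ<0.15) ≈ 0.037. Adjusting to match 0.05 gives s ≈ 43.44.
So α = 0.25·43.44 ≈ 10.86, β = 0.75·43.44 ≈ 32.58.

α ≈ 10.86, β ≈ 32.58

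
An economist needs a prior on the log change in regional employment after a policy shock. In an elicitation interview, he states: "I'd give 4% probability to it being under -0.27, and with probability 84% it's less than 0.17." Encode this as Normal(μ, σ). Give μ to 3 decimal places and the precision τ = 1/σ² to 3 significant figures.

μ = 0.011, τ = 38.9

The p-quantile of Normal(μ,σ) is μ + z_p·σ, with z_{0.04} = -1.751 and z_{0.84} = 0.9945.
Eliminate σ: μ = (z₂·x₁ − z₁·x₂)/(z₂ − z₁) = (0.9945·-0.27 − (-1.751)·0.17)/2.745 = 0.011.
Then σ = (x₂ − x₁)/(z₂ − z₁) = (0.17 − -0.27)/2.745 = 0.160.
Precision τ = 1/σ² = 1/0.1603² = 38.9.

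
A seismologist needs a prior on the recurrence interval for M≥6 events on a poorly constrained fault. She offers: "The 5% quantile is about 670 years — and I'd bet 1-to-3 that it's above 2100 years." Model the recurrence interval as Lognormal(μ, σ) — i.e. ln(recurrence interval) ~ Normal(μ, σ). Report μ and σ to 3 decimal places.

μ ≈ 7.317, σ ≈ 0.493

If T ~ Lognormal(μ,σ) then ln T ~ Normal(μ,σ), so the p-quantile of ln T is μ + z_p·σ.
ln(670) = 6.507 and ln(2100) = 7.65; z_{0.05} = -1.645, z_{0.75} = 0.6745.
σ = (7.65 − 6.507)/(0.6745 − (-1.645)) = 0.493.
μ = 6.507 − (-1.645)·0.493 = 7.317.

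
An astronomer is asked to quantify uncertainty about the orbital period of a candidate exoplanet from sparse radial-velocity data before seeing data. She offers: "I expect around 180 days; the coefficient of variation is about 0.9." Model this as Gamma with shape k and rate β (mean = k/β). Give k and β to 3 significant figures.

For Gamma(k, rate β): mean = k/β, variance = k/β², so CV = 1/√k.
CV = 0.9, hence k = 1/CV² = 1.23.
Then β = k/mean = 1.23/180 = 0.00686.

k ≈ 1.23, β ≈ 0.00686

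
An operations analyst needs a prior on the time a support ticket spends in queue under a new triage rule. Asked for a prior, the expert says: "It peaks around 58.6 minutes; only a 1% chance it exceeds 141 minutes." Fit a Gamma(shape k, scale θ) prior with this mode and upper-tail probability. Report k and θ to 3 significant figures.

k ≈ 7.14, θ ≈ 9.55

Gamma(k,θ) with k>1 has mode (k−1)θ, so θ = 58.6/(k−1).
Need P(X < 141) = 0.99 with θ tied to k this way. Start at k = 2, θ = 58.6: P(X<141) ≈ 0.693.
Too low — raise k to concentrate. Iterating converges to k ≈ 7.14.
Then θ = 58.6/(7.14−1) ≈ 9.55.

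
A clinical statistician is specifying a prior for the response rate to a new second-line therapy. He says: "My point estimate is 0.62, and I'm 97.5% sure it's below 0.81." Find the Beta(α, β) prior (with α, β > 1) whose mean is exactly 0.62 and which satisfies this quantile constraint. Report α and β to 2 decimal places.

α ≈ 12.95, β ≈ 7.94

With mean 0.62 fixed, write α = 0.62s, β = 0.38s where s = α+β.
Need P(θ < 0.81) = 0.975 under Beta(0.62s, 0.38s). Normal approximation: (q−m)/√(m(1−m)/s) ≈ z_{0.975} = 1.96, so s ≈ 0.62·0.38·(1.96)²/(0.81−0.62)² = 25.1.
At s = 25.1: P(θ<0.81) ≈ 0.985. Adjusting to match 0.975 gives s ≈ 20.89.
So α = 0.62·20.89 ≈ 12.95, β = 0.38·20.89 ≈ 7.94.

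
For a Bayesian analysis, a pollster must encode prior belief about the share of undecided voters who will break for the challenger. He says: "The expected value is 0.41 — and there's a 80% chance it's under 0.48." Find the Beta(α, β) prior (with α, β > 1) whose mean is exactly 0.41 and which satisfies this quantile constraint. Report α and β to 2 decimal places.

α ≈ 14.18, β ≈ 20.40

With mean 0.41 fixed, write α = 0.41s, β = 0.59s where s = α+β.
Need P(θ < 0.48) = 0.8 under Beta(0.41s, 0.59s). Normal approximation: (q−m)/√(m(1−m)/s) ≈ z_{0.8} = 0.842, so s ≈ 0.41·0.59·(0.842)²/(0.48−0.41)² = 35.0.
At s = 35.0: P(θ<0.48) ≈ 0.801. Adjusting to match 0.8 gives s ≈ 34.58.
So α = 0.41·34.58 ≈ 14.18, β = 0.59·34.58 ≈ 20.40.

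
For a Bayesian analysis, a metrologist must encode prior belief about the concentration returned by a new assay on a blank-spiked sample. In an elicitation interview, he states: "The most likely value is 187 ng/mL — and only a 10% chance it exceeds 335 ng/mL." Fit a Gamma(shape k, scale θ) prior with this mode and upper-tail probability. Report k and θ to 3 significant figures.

Gamma(k,θ) with k>1 has mode (k−1)θ, so θ = 187/(k−1).
Need P(X < 335) = 0.9 with θ tied to k this way. Start at k = 2, θ = 187: P(X<335) ≈ 0.535.
Too low — raise k to concentrate. Iterating converges to k ≈ 6.6.
Then θ = 187/(6.6−1) ≈ 33.4.

k ≈ 6.6, θ ≈ 33.4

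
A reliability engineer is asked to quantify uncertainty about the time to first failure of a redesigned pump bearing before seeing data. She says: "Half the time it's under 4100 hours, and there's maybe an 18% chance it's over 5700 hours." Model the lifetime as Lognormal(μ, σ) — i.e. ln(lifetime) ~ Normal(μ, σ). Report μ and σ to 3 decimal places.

μ ≈ 8.319, σ ≈ 0.360

If T ~ Lognormal(μ,σ) then ln T ~ Normal(μ,σ), so the p-quantile of ln T is μ + z_p·σ.
ln(4100) = 8.319 and ln(5700) = 8.648; z_{0.5} = 0, z_{0.82} = 0.9154.
σ = (8.648 − 8.319)/(0.9154 − (0)) = 0.360.
μ = 8.319 − (0)·0.360 = 8.319.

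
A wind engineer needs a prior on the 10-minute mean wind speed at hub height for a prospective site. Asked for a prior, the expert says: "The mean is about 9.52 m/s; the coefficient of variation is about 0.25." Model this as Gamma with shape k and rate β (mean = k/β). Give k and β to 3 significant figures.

For Gamma(k, rate β): mean = k/β, variance = k/β², so CV = 1/√k.
CV = 0.25, hence k = 1/CV² = 16.
Then β = k/mean = 16/9.52 = 1.68.

k ≈ 16, β ≈ 1.68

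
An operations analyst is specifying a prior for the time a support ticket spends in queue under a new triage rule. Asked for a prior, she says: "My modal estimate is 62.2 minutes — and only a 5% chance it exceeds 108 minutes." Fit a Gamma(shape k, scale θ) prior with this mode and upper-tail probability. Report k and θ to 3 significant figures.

Gamma(k,θ) with k>1 has mode (k−1)θ, so θ = 62.2/(k−1).
Need P(X < 108) = 0.95 with θ tied to k this way. Start at k = 2, θ = 62.2: P(X<108) ≈ 0.518.
Too low — raise k to concentrate. Iterating converges to k ≈ 10.2.
Then θ = 62.2/(10.2−1) ≈ 6.79.

k ≈ 10.2, θ ≈ 6.79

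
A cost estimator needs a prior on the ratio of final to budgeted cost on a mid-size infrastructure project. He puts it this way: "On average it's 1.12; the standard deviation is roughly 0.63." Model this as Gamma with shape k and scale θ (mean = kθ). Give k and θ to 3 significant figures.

k ≈ 3.16, θ ≈ 0.354

For Gamma(k, scale θ): mean = kθ, variance = kθ², so CV = 1/√k.
CV = SD/mean = 0.63/1.12 = 0.5625, hence k = 1/CV² = 3.16.
Then θ = mean/k = 1.12/3.16 = 0.354.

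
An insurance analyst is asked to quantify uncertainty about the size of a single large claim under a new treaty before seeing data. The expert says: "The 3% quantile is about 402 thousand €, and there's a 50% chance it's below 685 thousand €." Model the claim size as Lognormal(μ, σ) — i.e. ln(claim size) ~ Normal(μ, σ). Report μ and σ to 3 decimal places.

If T ~ Lognormal(μ,σ) then ln T ~ Normal(μ,σ), so the p-quantile of ln T is μ + z_p·σ.
ln(402) = 5.996 and ln(685) = 6.529; z_{0.03} = -1.881, z_{0.5} = 0.
σ = (6.529 − 5.996)/(0 − (-1.881)) = 0.283.
μ = 5.996 − (-1.881)·0.283 = 6.529.

μ ≈ 6.529, σ ≈ 0.283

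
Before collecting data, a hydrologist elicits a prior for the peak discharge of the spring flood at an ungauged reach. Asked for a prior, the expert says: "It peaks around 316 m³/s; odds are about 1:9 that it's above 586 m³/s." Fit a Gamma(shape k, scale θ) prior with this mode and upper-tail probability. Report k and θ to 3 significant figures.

k ≈ 6, θ ≈ 63.1

Gamma(k,θ) with k>1 has mode (k−1)θ, so θ = 316/(k−1).
Need P(X < 586) = 0.9 with θ tied to k this way. Start at k = 2, θ = 316: P(X<586) ≈ 0.553.
Too low — raise k to concentrate. Iterating converges to k ≈ 6.
Then θ = 316/(6−1) ≈ 63.1.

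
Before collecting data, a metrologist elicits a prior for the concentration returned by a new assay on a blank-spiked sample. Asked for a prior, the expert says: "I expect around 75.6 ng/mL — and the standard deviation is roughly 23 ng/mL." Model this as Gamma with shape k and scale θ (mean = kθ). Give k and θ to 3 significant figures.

For Gamma(k, scale θ): mean = kθ, variance = kθ², so CV = 1/√k.
CV = SD/mean = 23/75.6 = 0.3042, hence k = 1/CV² = 10.8.
Then θ = mean/k = 75.6/10.8 = 7.

k ≈ 10.8, θ ≈ 7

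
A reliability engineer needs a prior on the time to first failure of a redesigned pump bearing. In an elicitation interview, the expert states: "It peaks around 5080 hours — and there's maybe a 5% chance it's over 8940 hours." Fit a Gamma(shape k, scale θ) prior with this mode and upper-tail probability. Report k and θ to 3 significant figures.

Gamma(k,θ) with k>1 has mode (k−1)θ, so θ = 5080/(k−1).
Need P(X < 8940) = 0.95 with θ tied to k this way. Start at k = 2, θ = 5080: P(X<8940) ≈ 0.525.
Too low — raise k to concentrate. Iterating converges to k ≈ 9.73.
Then θ = 5080/(9.73−1) ≈ 582.

k ≈ 9.73, θ ≈ 582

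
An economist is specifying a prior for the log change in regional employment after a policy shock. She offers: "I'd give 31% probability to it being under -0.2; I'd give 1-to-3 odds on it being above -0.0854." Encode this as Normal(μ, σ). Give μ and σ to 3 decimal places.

μ = -0.151, σ = 0.098

For Normal(μ,σ), the p-quantile is μ + z_p·σ. Here z_{0.31} = -0.4959, z_{0.75} = 0.6745.
So -0.2 = μ − 0.4959σ and -0.0854 = μ + 0.6745σ.
Subtracting: σ = (-0.0854 − -0.2)/(0.6745 − (-0.4959)) = 0.098.
Then μ = -0.2 − (-0.4959)·0.098 = -0.151.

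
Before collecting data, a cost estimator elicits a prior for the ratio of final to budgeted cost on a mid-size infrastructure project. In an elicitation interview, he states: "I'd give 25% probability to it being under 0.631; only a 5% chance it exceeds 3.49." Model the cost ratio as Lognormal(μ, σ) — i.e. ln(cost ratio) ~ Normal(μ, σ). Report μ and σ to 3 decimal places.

μ ≈ 0.037, σ ≈ 0.737

If T ~ Lognormal(μ,σ) then ln T ~ Normal(μ,σ), so the p-quantile of ln T is μ + z_p·σ.
ln(0.631) = -0.4604 and ln(3.49) = 1.25; z_{0.25} = -0.6745, z_{0.95} = 1.645.
σ = (1.25 − -0.4604)/(1.645 − (-0.6745)) = 0.737.
μ = -0.4604 − (-0.6745)·0.737 = 0.037.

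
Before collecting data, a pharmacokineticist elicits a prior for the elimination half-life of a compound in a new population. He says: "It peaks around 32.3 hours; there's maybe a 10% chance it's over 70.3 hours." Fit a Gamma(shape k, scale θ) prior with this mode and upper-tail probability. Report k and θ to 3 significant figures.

Gamma(k,θ) with k>1 has mode (k−1)θ, so θ = 32.3/(k−1).
Need P(X < 70.3) = 0.9 with θ tied to k this way. Start at k = 2, θ = 32.3: P(X<70.3) ≈ 0.640.
Too low — raise k to concentrate. Iterating converges to k ≈ 4.18.
Then θ = 32.3/(4.18−1) ≈ 10.2.

k ≈ 4.18, θ ≈ 10.2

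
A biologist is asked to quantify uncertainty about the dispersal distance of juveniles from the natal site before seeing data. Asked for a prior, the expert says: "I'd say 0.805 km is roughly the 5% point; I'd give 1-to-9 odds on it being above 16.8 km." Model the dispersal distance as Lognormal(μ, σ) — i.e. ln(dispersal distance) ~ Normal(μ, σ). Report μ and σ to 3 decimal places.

If T ~ Lognormal(μ,σ) then ln T ~ Normal(μ,σ), so the p-quantile of ln T is μ + z_p·σ.
ln(0.805) = -0.2169 and ln(16.8) = 2.821; z_{0.05} = -1.645, z_{0.9} = 1.282.
σ = (2.821 − -0.2169)/(1.282 − (-1.645)) = 1.038.
μ = -0.2169 − (-1.645)·1.038 = 1.491.

μ ≈ 1.491, σ ≈ 1.038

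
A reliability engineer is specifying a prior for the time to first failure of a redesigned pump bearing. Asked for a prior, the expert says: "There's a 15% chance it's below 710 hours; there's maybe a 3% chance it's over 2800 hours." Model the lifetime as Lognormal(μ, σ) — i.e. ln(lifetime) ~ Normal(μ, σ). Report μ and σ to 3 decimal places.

If T ~ Lognormal(μ,σ) then ln T ~ Normal(μ,σ), so the p-quantile of ln T is μ + z_p·σ.
ln(710) = 6.565 and ln(2800) = 7.937; z_{0.15} = -1.036, z_{0.97} = 1.881.
σ = (7.937 − 6.565)/(1.881 − (-1.036)) = 0.470.
μ = 6.565 − (-1.036)·0.470 = 7.053.

μ ≈ 7.053, σ ≈ 0.470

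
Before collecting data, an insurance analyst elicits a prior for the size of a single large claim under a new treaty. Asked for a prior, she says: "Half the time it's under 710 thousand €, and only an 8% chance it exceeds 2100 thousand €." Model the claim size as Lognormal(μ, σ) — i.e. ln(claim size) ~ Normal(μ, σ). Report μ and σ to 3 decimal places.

If T ~ Lognormal(μ,σ) then ln T ~ Normal(μ,σ), so the p-quantile of ln T is μ + z_p·σ.
ln(710) = 6.565 and ln(2100) = 7.65; z_{0.5} = 0, z_{0.92} = 1.405.
σ = (7.65 − 6.565)/(1.405 − (0)) = 0.772.
μ = 6.565 − (0)·0.772 = 6.565.

μ ≈ 6.565, σ ≈ 0.772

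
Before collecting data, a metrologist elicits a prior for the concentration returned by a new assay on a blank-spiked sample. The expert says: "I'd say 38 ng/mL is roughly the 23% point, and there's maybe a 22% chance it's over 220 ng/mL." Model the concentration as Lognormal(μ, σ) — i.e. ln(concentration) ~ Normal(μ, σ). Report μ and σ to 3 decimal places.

If T ~ Lognormal(μ,σ) then ln T ~ Normal(μ,σ), so the p-quantile of ln T is μ + z_p·σ.
ln(38) = 3.638 and ln(220) = 5.394; z_{0.23} = -0.7388, z_{0.78} = 0.7722.
σ = (5.394 − 3.638)/(0.7722 − (-0.7388)) = 1.162.
μ = 3.638 − (-0.7388)·1.162 = 4.496.

μ ≈ 4.496, σ ≈ 1.162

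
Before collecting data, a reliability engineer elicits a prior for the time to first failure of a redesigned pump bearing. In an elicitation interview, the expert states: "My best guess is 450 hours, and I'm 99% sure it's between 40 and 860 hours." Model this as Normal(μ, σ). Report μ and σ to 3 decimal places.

μ = 450.000, σ = 159.172

A symmetric 99% interval runs μ ± z·σ with z = 2.576.
Half-width = 410, so σ = 410/2.576 = 159.172.
μ is the stated best guess, 450.000.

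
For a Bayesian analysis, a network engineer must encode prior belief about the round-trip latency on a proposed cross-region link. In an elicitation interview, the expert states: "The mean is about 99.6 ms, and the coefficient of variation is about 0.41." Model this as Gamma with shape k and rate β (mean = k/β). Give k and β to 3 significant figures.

For Gamma(k, rate β): mean = k/β, variance = k/β², so CV = 1/√k.
CV = 0.41, hence k = 1/CV² = 5.95.
Then β = k/mean = 5.95/99.6 = 0.0597.

k ≈ 5.95, β ≈ 0.0597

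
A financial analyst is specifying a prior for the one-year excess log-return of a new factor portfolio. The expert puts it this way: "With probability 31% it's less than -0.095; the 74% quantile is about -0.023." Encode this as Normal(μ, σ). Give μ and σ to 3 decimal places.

μ = -0.064, σ = 0.063

The p-quantile of Normal(μ,σ) is μ + z_p·σ, with z_{0.31} = -0.4959 and z_{0.74} = 0.6433.
Eliminate σ: μ = (z₂·x₁ − z₁·x₂)/(z₂ − z₁) = (0.6433·-0.095 − (-0.4959)·-0.023)/1.139 = -0.064.
Then σ = (x₂ − x₁)/(z₂ − z₁) = (-0.023 − -0.095)/1.139 = 0.063.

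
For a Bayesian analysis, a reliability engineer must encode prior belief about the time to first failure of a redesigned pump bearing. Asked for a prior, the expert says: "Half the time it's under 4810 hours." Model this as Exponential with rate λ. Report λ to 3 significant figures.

Exponential median = ln 2 / λ, so λ = ln 2 / 4810.0 = 0.000144.

λ ≈ 0.000144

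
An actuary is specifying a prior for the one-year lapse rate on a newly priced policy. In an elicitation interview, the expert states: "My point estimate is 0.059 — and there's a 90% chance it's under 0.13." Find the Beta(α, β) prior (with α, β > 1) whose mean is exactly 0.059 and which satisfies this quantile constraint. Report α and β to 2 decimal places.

α ≈ 1.14, β ≈ 18.18

With mean 0.059 fixed, write α = 0.059s, β = 0.941s where s = α+β.
Need P(θ < 0.13) = 0.9 under Beta(0.059s, 0.941s). Normal approximation: (q−m)/√(m(1−m)/s) ≈ z_{0.9} = 1.28, so s ≈ 0.059·0.941·(1.28)²/(0.13−0.059)² = 18.1.
At s = 18.1: P(θ<0.13) ≈ 0.896. Adjusting to match 0.9 gives s ≈ 19.32.
So α = 0.059·19.32 ≈ 1.14, β = 0.941·19.32 ≈ 18.18.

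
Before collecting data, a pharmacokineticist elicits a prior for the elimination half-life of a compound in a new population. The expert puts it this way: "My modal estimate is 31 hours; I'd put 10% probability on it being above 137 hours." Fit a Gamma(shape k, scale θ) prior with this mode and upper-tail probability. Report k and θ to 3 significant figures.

k ≈ 1.82, θ ≈ 37.9

Gamma(k,θ) with k>1 has mode (k−1)θ, so θ = 31/(k−1).
Need P(X < 137) = 0.9 with θ tied to k this way. Start at k = 2, θ = 31: P(X<137) ≈ 0.935.
Too high — lower k to spread out. Iterating converges to k ≈ 1.82.
Then θ = 31/(1.82−1) ≈ 37.9.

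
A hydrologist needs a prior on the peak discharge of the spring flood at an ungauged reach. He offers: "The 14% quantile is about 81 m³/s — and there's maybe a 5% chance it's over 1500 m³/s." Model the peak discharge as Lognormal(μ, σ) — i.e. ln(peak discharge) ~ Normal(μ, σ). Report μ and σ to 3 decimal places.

μ ≈ 5.552, σ ≈ 1.071

If T ~ Lognormal(μ,σ) then ln T ~ Normal(μ,σ), so the p-quantile of ln T is μ + z_p·σ.
ln(81) = 4.394 and ln(1500) = 7.313; z_{0.14} = -1.08, z_{0.95} = 1.645.
σ = (7.313 − 4.394)/(1.645 − (-1.08)) = 1.071.
μ = 4.394 − (-1.08)·1.071 = 5.552.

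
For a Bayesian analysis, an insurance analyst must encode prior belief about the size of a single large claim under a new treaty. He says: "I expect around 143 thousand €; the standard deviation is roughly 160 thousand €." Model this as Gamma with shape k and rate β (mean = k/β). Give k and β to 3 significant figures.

k ≈ 0.799, β ≈ 0.00559

For Gamma(k, rate β): mean = k/β, variance = k/β², so CV = 1/√k.
CV = SD/mean = 160/143 = 1.119, hence k = 1/CV² = 0.799.
Then β = k/mean = 0.799/143 = 0.00559.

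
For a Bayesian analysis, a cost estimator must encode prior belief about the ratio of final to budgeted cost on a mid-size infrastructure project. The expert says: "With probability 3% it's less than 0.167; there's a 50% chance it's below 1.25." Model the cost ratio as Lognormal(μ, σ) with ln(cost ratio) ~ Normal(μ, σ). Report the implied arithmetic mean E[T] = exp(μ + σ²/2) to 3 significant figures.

If T ~ Lognormal(μ,σ) then ln T ~ Normal(μ,σ), so the p-quantile of ln T is μ + z_p·σ.
ln(0.167) = -1.79 and ln(1.25) = 0.2231; z_{0.03} = -1.881, z_{0.5} = 0.
σ = (0.2231 − -1.79)/(0 − (-1.881)) = 1.070.
μ = -1.79 − (-1.881)·1.070 = 0.223.
E[T] = exp(μ + σ²/2) = exp(0.223 + 0.5727) = 2.22.

E[T] ≈ 2.22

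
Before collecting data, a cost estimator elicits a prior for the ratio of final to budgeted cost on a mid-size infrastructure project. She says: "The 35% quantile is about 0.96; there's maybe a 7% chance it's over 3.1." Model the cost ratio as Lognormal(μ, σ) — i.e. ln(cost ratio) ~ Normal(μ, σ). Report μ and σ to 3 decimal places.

μ ≈ 0.202, σ ≈ 0.630

If T ~ Lognormal(μ,σ) then ln T ~ Normal(μ,σ), so the p-quantile of ln T is μ + z_p·σ.
ln(0.96) = -0.04082 and ln(3.1) = 1.131; z_{0.35} = -0.3853, z_{0.93} = 1.476.
σ = (1.131 − -0.04082)/(1.476 − (-0.3853)) = 0.630.
μ = -0.04082 − (-0.3853)·0.630 = 0.202.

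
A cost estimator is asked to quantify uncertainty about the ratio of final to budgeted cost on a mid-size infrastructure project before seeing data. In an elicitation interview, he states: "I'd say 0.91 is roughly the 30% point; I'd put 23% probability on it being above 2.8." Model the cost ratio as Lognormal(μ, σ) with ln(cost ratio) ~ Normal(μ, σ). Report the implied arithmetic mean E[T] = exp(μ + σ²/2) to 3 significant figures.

If T ~ Lognormal(μ,σ) then ln T ~ Normal(μ,σ), so the p-quantile of ln T is μ + z_p·σ.
ln(0.91) = -0.09431 and ln(2.8) = 1.03; z_{0.3} = -0.5244, z_{0.77} = 0.7388.
σ = (1.03 − -0.09431)/(0.7388 − (-0.5244)) = 0.890.
μ = -0.09431 − (-0.5244)·0.890 = 0.372.
E[T] = exp(μ + σ²/2) = exp(0.372 + 0.3958) = 2.16.

E[T] ≈ 2.16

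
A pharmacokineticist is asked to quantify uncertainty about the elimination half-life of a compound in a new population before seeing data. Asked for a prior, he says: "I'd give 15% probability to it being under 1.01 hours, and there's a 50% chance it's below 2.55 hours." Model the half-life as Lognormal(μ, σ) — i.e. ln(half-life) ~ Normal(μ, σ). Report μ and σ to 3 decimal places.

If T ~ Lognormal(μ,σ) then ln T ~ Normal(μ,σ), so the p-quantile of ln T is μ + z_p·σ.
ln(1.01) = 0.00995 and ln(2.55) = 0.9361; z_{0.15} = -1.036, z_{0.5} = 0.
σ = (0.9361 − 0.00995)/(0 − (-1.036)) = 0.894.
μ = 0.00995 − (-1.036)·0.894 = 0.936.

μ ≈ 0.936, σ ≈ 0.894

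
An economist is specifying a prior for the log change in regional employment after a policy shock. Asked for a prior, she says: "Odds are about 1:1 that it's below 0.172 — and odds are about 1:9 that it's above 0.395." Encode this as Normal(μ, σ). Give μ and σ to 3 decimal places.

μ = 0.172, σ = 0.174

For Normal(μ,σ), the p-quantile is μ + z_p·σ. Here z_{0.5} = 0, z_{0.9} = 1.282.
So 0.172 = μ + 0σ and 0.395 = μ + 1.282σ.
Subtracting: σ = (0.395 − 0.172)/(1.282 − (0)) = 0.174.
Then μ = 0.172 − (0)·0.174 = 0.172.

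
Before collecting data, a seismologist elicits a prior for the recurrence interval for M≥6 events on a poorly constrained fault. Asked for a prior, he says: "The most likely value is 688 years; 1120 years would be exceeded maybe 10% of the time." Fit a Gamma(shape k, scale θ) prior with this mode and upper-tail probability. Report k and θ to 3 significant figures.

Gamma(k,θ) with k>1 has mode (k−1)θ, so θ = 688/(k−1).
Need P(X < 1120) = 0.9 with θ tied to k this way. Start at k = 2, θ = 688: P(X<1120) ≈ 0.484.
Too low — raise k to concentrate. Iterating converges to k ≈ 8.93.
Then θ = 688/(8.93−1) ≈ 86.8.

k ≈ 8.93, θ ≈ 86.8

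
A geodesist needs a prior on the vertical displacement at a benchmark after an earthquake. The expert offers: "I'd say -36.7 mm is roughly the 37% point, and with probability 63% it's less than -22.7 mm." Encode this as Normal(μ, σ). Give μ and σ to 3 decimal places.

μ = -29.700, σ = 21.094

For Normal(μ,σ), the p-quantile is μ + z_p·σ. Here z_{0.37} = -0.3319, z_{0.63} = 0.3319.
So -36.7 = μ − 0.3319σ and -22.7 = μ + 0.3319σ.
Subtracting: σ = (-22.7 − -36.7)/(0.3319 − (-0.3319)) = 21.094.
Then μ = -36.7 − (-0.3319)·21.094 = -29.700.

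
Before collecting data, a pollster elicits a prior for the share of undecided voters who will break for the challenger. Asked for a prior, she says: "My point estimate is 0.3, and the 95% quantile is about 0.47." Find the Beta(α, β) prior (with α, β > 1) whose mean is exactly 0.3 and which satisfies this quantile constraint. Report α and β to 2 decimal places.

With mean 0.3 fixed, write α = 0.3s, β = 0.7s where s = α+β.
Need P(θ < 0.47) = 0.95 under Beta(0.3s, 0.7s). Normal approximation: (q−m)/√(m(1−m)/s) ≈ z_{0.95} = 1.64, so s ≈ 0.3·0.7·(1.64)²/(0.47−0.3)² = 19.7.
At s = 19.7: P(θ<0.47) ≈ 0.943. Adjusting to match 0.95 gives s ≈ 21.36.
So α = 0.3·21.36 ≈ 6.41, β = 0.7·21.36 ≈ 14.95.

α ≈ 6.41, β ≈ 14.95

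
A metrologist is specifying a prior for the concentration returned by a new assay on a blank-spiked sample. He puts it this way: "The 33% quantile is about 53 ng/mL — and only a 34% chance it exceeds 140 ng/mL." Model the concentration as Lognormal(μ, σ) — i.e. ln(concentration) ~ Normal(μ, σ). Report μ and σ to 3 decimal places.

If T ~ Lognormal(μ,σ) then ln T ~ Normal(μ,σ), so the p-quantile of ln T is μ + z_p·σ.
ln(53) = 3.97 and ln(140) = 4.942; z_{0.33} = -0.4399, z_{0.66} = 0.4125.
σ = (4.942 − 3.97)/(0.4125 − (-0.4399)) = 1.140.
μ = 3.97 − (-0.4399)·1.140 = 4.472.

μ ≈ 4.472, σ ≈ 1.140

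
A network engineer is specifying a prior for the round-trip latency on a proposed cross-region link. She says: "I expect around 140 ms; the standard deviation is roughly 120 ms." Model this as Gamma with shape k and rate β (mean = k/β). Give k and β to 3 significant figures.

k ≈ 1.36, β ≈ 0.00972

For Gamma(k, rate β): mean = k/β, variance = k/β², so CV = 1/√k.
CV = SD/mean = 120/140 = 0.8571, hence k = 1/CV² = 1.36.
Then β = k/mean = 1.36/140 = 0.00972.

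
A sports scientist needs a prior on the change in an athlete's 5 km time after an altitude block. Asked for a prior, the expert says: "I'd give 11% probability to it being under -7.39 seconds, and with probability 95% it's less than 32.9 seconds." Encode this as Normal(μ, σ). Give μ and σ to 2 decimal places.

μ = 9.82, σ = 14.03

For Normal(μ,σ), the p-quantile is μ + z_p·σ. Here z_{0.11} = -1.227, z_{0.95} = 1.645.
So -7.39 = μ − 1.227σ and 32.9 = μ + 1.645σ.
Subtracting: σ = (32.9 − -7.39)/(1.645 − (-1.227)) = 14.03.
Then μ = -7.39 − (-1.227)·14.03 = 9.82.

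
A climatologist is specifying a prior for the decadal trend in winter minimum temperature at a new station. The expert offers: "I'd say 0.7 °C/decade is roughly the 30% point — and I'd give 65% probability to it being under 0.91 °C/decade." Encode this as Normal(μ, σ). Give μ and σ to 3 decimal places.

The p-quantile of Normal(μ,σ) is μ + z_p·σ, with z_{0.3} = -0.5244 and z_{0.65} = 0.3853.
Eliminate σ: μ = (z₂·x₁ − z₁·x₂)/(z₂ − z₁) = (0.3853·0.7 − (-0.5244)·0.91)/0.9097 = 0.821.
Then σ = (x₂ − x₁)/(z₂ − z₁) = (0.91 − 0.7)/0.9097 = 0.231.

μ = 0.821, σ = 0.231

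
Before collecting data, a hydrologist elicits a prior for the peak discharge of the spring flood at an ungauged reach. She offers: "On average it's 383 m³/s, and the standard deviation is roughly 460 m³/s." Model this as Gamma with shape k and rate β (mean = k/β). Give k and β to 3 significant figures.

For Gamma(k, rate β): mean = k/β, variance = k/β², so CV = 1/√k.
CV = SD/mean = 460/383 = 1.201, hence k = 1/CV² = 0.693.
Then β = k/mean = 0.693/383 = 0.00181.

k ≈ 0.693, β ≈ 0.00181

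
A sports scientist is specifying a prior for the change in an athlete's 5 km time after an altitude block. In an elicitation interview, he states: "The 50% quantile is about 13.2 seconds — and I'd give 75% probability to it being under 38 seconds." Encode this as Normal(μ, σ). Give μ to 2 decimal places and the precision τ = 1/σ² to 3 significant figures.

The p-quantile of Normal(μ,σ) is μ + z_p·σ, with z_{0.5} = 0 and z_{0.75} = 0.6745.
Eliminate σ: μ = (z₂·x₁ − z₁·x₂)/(z₂ − z₁) = (0.6745·13.2 − (0)·38)/0.6745 = 13.20.
Then σ = (x₂ − x₁)/(z₂ − z₁) = (38 − 13.2)/0.6745 = 36.77.
Precision τ = 1/σ² = 1/36.77² = 0.00074.

μ = 13.20, τ = 0.00074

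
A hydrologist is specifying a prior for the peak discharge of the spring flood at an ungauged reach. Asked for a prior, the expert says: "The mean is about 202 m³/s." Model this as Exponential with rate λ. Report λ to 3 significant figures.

Exponential mean = 1/λ, so λ = 1/202.0 = 0.00495.

λ ≈ 0.00495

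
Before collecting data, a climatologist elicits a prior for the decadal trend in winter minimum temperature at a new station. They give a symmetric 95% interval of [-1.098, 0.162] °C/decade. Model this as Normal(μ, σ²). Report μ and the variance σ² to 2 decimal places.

μ = -0.47, σ² = 0.10

A symmetric 95% interval runs μ ± z·σ with z = 1.96.
Half-width = 0.63, so σ = 0.63/1.96 = 0.321 and σ² = 0.10.
μ is the interval midpoint, -0.47.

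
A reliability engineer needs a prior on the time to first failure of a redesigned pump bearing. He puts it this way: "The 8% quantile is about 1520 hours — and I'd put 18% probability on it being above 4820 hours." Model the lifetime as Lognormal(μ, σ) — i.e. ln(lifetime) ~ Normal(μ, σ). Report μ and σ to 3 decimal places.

If T ~ Lognormal(μ,σ) then ln T ~ Normal(μ,σ), so the p-quantile of ln T is μ + z_p·σ.
ln(1520) = 7.326 and ln(4820) = 8.481; z_{0.08} = -1.405, z_{0.82} = 0.9154.
σ = (8.481 − 7.326)/(0.9154 − (-1.405)) = 0.497.
μ = 7.326 − (-1.405)·0.497 = 8.025.

μ ≈ 8.025, σ ≈ 0.497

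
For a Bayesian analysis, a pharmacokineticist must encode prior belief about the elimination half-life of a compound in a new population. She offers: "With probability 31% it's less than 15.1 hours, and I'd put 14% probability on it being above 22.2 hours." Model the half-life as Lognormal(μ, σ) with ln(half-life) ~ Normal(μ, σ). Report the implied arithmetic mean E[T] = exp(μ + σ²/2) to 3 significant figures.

If T ~ Lognormal(μ,σ) then ln T ~ Normal(μ,σ), so the p-quantile of ln T is μ + z_p·σ.
ln(15.1) = 2.715 and ln(22.2) = 3.1; z_{0.31} = -0.4959, z_{0.86} = 1.08.
σ = (3.1 − 2.715)/(1.08 − (-0.4959)) = 0.245.
μ = 2.715 − (-0.4959)·0.245 = 2.836.
E[T] = exp(μ + σ²/2) = exp(2.836 + 0.0299) = 17.6 hours.

E[T] ≈ 17.6 hours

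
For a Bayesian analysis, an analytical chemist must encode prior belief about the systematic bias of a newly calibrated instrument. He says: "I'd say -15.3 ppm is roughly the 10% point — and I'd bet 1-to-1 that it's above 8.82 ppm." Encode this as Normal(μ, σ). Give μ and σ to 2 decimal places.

μ = 8.82, σ = 18.82

The p-quantile of Normal(μ,σ) is μ + z_p·σ, with z_{0.1} = -1.282 and z_{0.5} = 0.
Eliminate σ: μ = (z₂·x₁ − z₁·x₂)/(z₂ − z₁) = (0·-15.3 − (-1.282)·8.82)/1.282 = 8.82.
Then σ = (x₂ − x₁)/(z₂ − z₁) = (8.82 − -15.3)/1.282 = 18.82.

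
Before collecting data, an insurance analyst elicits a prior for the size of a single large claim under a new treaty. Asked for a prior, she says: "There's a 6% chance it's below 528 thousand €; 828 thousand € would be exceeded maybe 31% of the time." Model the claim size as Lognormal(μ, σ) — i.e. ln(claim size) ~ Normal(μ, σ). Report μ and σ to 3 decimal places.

If T ~ Lognormal(μ,σ) then ln T ~ Normal(μ,σ), so the p-quantile of ln T is μ + z_p·σ.
ln(528) = 6.269 and ln(828) = 6.719; z_{0.06} = -1.555, z_{0.69} = 0.4959.
σ = (6.719 − 6.269)/(0.4959 − (-1.555)) = 0.219.
μ = 6.269 − (-1.555)·0.219 = 6.610.

μ ≈ 6.610, σ ≈ 0.219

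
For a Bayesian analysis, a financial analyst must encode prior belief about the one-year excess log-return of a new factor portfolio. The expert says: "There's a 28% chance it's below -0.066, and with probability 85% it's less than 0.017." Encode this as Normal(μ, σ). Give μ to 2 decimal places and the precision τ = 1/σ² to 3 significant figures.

μ = -0.04, τ = 381

For Normal(μ,σ), the p-quantile is μ + z_p·σ. Here z_{0.28} = -0.5828, z_{0.85} = 1.036.
So -0.066 = μ − 0.5828σ and 0.017 = μ + 1.036σ.
Subtracting: σ = (0.017 − -0.066)/(1.036 − (-0.5828)) = 0.05.
Then μ = -0.066 − (-0.5828)·0.05 = -0.04.
Precision τ = 1/σ² = 1/0.05126² = 381.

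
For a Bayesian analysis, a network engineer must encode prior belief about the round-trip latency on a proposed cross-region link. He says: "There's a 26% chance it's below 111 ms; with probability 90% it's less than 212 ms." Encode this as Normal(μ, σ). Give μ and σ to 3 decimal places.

μ = 144.757, σ = 52.470

The p-quantile of Normal(μ,σ) is μ + z_p·σ, with z_{0.26} = -0.6433 and z_{0.9} = 1.282.
Eliminate σ: μ = (z₂·x₁ − z₁·x₂)/(z₂ − z₁) = (1.282·111 − (-0.6433)·212)/1.925 = 144.757.
Then σ = (x₂ − x₁)/(z₂ − z₁) = (212 − 111)/1.925 = 52.470.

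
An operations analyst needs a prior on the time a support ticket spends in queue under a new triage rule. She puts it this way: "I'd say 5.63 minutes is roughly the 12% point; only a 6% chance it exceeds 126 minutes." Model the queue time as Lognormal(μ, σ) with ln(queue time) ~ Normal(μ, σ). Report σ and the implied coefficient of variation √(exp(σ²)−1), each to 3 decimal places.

σ ≈ 1.139, CV ≈ 1.630

If T ~ Lognormal(μ,σ) then ln T ~ Normal(μ,σ), so the p-quantile of ln T is μ + z_p·σ.
ln(5.63) = 1.728 and ln(126) = 4.836; z_{0.12} = -1.175, z_{0.94} = 1.555.
σ = (4.836 − 1.728)/(1.555 − (-1.175)) = 1.139.
μ = 1.728 − (-1.175)·1.139 = 3.066.
CV = √(exp(σ²)−1) = √(exp(1.2965)−1) = 1.630.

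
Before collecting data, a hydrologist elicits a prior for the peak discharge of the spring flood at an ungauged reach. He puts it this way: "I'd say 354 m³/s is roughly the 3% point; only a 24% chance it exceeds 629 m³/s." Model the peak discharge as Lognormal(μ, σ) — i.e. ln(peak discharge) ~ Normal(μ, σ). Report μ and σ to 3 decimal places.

μ ≈ 6.287, σ ≈ 0.222

If T ~ Lognormal(μ,σ) then ln T ~ Normal(μ,σ), so the p-quantile of ln T is μ + z_p·σ.
ln(354) = 5.869 and ln(629) = 6.444; z_{0.03} = -1.881, z_{0.76} = 0.7063.
σ = (6.444 − 5.869)/(0.7063 − (-1.881)) = 0.222.
μ = 5.869 − (-1.881)·0.222 = 6.287.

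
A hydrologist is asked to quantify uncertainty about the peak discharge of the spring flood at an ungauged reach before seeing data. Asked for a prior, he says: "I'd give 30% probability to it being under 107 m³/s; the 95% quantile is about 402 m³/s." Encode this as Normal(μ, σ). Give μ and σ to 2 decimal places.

μ = 178.31, σ = 135.99

For Normal(μ,σ), the p-quantile is μ + z_p·σ. Here z_{0.3} = -0.5244, z_{0.95} = 1.645.
So 107 = μ − 0.5244σ and 402 = μ + 1.645σ.
Subtracting: σ = (402 − 107)/(1.645 − (-0.5244)) = 135.99.
Then μ = 107 − (-0.5244)·135.99 = 178.31.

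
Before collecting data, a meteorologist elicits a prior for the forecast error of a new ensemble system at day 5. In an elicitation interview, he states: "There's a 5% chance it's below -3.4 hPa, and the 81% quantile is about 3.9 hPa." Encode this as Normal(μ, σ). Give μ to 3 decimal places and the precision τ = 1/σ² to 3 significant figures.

For Normal(μ,σ), the p-quantile is μ + z_p·σ. Here z_{0.05} = -1.645, z_{0.81} = 0.8779.
So -3.4 = μ − 1.645σ and 3.9 = μ + 0.8779σ.
Subtracting: σ = (3.9 − -3.4)/(0.8779 − (-1.645)) = 2.894.
Then μ = -3.4 − (-1.645)·2.894 = 1.360.
Precision τ = 1/σ² = 1/2.894² = 0.119.

μ = 1.360, τ = 0.119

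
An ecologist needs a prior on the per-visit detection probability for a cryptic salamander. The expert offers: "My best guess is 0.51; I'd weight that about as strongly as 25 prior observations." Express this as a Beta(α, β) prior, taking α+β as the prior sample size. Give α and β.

Under the effective-sample-size interpretation, Beta(α, β) has prior mean α/(α+β) and prior sample size α+β.
So α+β = 25 and α/(α+β) = 0.51, giving α = 0.51·25 = 12.75 and β = 25 − 12.75 = 12.25.

α = 12.75, β = 12.25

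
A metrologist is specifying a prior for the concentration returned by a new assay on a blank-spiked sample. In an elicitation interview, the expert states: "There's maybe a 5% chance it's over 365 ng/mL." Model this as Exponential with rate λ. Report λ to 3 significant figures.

λ ≈ 0.00821

P(T > 365.0) = e^(−λ·365.0) = 0.05, so λ = −ln(0.05)/365.0 = 0.00821.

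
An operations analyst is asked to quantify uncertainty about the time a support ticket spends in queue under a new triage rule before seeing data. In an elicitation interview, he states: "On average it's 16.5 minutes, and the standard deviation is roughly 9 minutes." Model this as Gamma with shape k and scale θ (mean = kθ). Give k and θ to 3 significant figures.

For Gamma(k, scale θ): mean = kθ, variance = kθ², so CV = 1/√k.
CV = SD/mean = 9/16.5 = 0.5455, hence k = 1/CV² = 3.36.
Then θ = mean/k = 16.5/3.36 = 4.91.

k ≈ 3.36, θ ≈ 4.91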